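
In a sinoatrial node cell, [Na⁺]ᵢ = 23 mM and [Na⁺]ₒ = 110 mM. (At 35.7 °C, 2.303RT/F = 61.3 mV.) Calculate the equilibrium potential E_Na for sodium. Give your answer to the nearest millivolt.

E = (61.3/z) · log₁₀([Na⁺]_out/[Na⁺]_in) with z = +1.
= (61.3/1) · log₁₀(110/23) = 61.30 · log₁₀(4.783)
= 61.30 · (0.6797) = 41.66 mV

42 mV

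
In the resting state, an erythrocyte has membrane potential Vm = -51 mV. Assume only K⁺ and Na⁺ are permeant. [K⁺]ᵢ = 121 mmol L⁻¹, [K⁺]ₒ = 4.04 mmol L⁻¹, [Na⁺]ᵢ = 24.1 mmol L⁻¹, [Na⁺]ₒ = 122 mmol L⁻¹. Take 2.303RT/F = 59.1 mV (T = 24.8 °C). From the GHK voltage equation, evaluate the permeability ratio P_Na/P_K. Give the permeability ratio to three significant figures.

0.106

Let α = P_Na/P_K. GHK: Vm = 59.1·log₁₀[(Kₒ + α·Naₒ)/(Kᵢ + α·Naᵢ)].
10^(Vm/59.1) = 10^(-51.0/59.1) = 0.13711
So 0.13711·(Kᵢ + α·Naᵢ) = Kₒ + α·Naₒ → α = (0.13711·121.0 − 4.04) / (122.0 − 0.13711·24.1)
α = (16.59 − 4.04) / (122.0 − 3.304) = 12.55/118.7 = 0.1057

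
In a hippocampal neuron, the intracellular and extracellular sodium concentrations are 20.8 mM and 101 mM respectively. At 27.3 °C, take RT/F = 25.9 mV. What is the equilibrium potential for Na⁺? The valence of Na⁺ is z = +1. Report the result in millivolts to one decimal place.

40.9 mV

E = (25.9/z) · ln([Na⁺]_out/[Na⁺]_in) with z = +1.
= (25.9/1) · ln(101/20.8) = 25.90 · ln(4.856)
= 25.90 · (1.5802) = 40.93 mV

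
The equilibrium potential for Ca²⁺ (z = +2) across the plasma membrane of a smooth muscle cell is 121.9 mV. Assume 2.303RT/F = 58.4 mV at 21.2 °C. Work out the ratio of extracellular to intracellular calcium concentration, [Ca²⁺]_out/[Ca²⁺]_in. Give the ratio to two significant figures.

15000

log₁₀([out]/[in]) = E·z/(58.4) = 121.9 × 2 / 58.4 = 4.1747
[out]/[in] = 10^(4.1747) = 1.495e+04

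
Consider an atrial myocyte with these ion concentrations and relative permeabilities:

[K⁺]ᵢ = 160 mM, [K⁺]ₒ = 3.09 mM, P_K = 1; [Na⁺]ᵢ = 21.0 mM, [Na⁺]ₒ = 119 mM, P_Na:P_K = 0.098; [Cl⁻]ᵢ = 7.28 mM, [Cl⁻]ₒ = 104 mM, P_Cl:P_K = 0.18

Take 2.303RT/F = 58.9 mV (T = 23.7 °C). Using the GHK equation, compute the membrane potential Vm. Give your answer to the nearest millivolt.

-62 mV

Vm = 58.9 · log₁₀[(Σ P·[cation]ₒ + Σ P·[anion]ᵢ) / (Σ P·[cation]ᵢ + Σ P·[anion]ₒ)]
Numerator = 1×3.09 + 0.098×119 + 0.18×7.28 = 16.06
Denominator = 1×160 + 0.098×21.0 + 0.18×104 = 180.8
Vm = 58.9 · log₁₀(0.088852) = 58.9 × (-1.0513) = -61.92 mV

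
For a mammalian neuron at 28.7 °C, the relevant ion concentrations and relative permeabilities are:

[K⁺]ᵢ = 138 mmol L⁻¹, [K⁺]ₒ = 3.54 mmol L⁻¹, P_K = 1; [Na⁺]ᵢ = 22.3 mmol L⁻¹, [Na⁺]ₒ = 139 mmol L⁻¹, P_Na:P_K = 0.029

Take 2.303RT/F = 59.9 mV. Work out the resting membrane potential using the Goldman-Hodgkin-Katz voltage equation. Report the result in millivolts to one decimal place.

-75.6 mV

Vm = 59.9 · log₁₀[(Σ P·[cation]ₒ + Σ P·[anion]ᵢ) / (Σ P·[cation]ᵢ + Σ P·[anion]ₒ)]
Numerator = 1×3.54 + 0.029×139 = 7.571
Denominator = 1×138 + 0.029×22.3 = 138.6
Vm = 59.9 · log₁₀(0.054606) = 59.9 × (-1.2628) = -75.64 mV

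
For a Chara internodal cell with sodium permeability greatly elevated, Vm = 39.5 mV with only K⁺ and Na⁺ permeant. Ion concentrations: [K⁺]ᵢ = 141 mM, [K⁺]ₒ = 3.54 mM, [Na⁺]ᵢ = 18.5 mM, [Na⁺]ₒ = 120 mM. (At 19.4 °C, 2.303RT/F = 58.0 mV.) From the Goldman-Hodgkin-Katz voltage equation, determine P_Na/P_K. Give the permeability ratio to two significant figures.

Let α = P_Na/P_K. GHK: Vm = 58.0·log₁₀[(Kₒ + α·Naₒ)/(Kᵢ + α·Naᵢ)].
10^(Vm/58.0) = 10^(39.5/58.0) = 4.7977
So 4.7977·(Kᵢ + α·Naᵢ) = Kₒ + α·Naₒ → α = (4.7977·141.0 − 3.54) / (120.0 − 4.7977·18.5)
α = (676.5 − 3.54) / (120.0 − 88.76) = 672.9/31.24 = 21.54

22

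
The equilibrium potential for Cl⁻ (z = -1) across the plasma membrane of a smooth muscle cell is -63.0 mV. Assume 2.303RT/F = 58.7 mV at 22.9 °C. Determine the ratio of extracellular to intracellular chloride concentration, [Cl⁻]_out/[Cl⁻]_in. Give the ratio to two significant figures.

12

log₁₀([out]/[in]) = E·z/(58.7) = -63.0 × -1 / 58.7 = 1.0733
[out]/[in] = 10^(1.0733) = 11.84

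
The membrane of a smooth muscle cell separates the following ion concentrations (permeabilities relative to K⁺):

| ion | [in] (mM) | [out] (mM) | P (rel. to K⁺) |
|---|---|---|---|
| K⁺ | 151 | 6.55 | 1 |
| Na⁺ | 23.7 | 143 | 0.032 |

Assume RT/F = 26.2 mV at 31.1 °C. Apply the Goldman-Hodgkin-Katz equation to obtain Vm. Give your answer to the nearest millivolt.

Vm = 26.2 · ln[(Σ P·[cation]ₒ + Σ P·[anion]ᵢ) / (Σ P·[cation]ᵢ + Σ P·[anion]ₒ)]
Numerator = 1×6.55 + 0.032×143 = 11.13
Denominator = 1×151 + 0.032×23.7 = 151.8
Vm = 26.2 · ln(0.073314) = 26.2 × (-2.6130) = -68.46 mV

-68 mV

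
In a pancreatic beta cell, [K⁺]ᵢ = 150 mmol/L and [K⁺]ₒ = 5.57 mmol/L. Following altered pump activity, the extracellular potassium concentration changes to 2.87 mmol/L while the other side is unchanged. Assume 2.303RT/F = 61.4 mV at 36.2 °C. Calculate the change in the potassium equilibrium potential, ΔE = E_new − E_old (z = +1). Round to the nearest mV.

-18 mV

E_old = (61.4/1)·log₁₀(5.57/150) = -87.82 mV
E_new = (61.4/1)·log₁₀(2.87/150) = -105.50 mV
ΔE = -105.50 − (-87.82) = -17.68 mV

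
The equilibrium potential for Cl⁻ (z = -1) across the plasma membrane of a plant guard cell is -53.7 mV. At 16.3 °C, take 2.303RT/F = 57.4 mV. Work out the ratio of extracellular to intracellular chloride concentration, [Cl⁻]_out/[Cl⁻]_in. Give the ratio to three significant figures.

log₁₀([out]/[in]) = E·z/(57.4) = -53.7 × -1 / 57.4 = 0.9355
[out]/[in] = 10^(0.9355) = 8.621

8.62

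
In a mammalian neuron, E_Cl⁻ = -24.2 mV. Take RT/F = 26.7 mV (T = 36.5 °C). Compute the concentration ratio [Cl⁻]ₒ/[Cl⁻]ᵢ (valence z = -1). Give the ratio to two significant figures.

2.5

ln([out]/[in]) = E·z/(26.7) = -24.2 × -1 / 26.7 = 0.9064
[out]/[in] = e^(0.9064) = 2.475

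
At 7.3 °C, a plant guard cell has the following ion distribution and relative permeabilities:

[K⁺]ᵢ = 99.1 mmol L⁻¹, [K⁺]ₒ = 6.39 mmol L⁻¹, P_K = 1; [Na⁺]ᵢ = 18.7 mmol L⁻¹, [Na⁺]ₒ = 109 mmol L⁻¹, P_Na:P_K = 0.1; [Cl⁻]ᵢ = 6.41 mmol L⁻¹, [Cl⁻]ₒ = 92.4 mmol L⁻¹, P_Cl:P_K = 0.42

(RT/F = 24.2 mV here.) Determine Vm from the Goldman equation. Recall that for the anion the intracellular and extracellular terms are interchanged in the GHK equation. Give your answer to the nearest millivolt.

-47 mV

Vm = 24.2 · ln[(Σ P·[cation]ₒ + Σ P·[anion]ᵢ) / (Σ P·[cation]ᵢ + Σ P·[anion]ₒ)]
Numerator = 1×6.39 + 0.1×109 + 0.42×6.41 = 19.98
Denominator = 1×99.1 + 0.1×18.7 + 0.42×92.4 = 139.8
Vm = 24.2 · ln(0.14296) = 24.2 × (-1.9452) = -47.07 mV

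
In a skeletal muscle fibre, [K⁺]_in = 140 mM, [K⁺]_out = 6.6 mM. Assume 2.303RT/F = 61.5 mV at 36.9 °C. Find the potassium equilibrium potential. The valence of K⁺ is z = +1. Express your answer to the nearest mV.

-82 mV

E = (61.5/z) · log₁₀([K⁺]_out/[K⁺]_in) with z = +1.
= (61.5/1) · log₁₀(6.6/140) = 61.50 · log₁₀(0.04714)
= 61.50 · (-1.3266) = -81.58 mV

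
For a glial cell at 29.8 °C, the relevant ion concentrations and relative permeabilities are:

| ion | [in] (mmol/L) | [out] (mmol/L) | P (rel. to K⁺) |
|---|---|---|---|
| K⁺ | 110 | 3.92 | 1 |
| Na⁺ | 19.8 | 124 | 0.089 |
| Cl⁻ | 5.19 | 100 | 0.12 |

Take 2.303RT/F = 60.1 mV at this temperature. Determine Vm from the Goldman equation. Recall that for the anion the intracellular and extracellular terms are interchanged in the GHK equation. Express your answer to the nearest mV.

-54 mV

Vm = 60.1 · log₁₀[(Σ P·[cation]ₒ + Σ P·[anion]ᵢ) / (Σ P·[cation]ᵢ + Σ P·[anion]ₒ)]
Numerator = 1×3.92 + 0.089×124 + 0.12×5.19 = 15.58
Denominator = 1×110 + 0.089×19.8 + 0.12×100 = 123.8
Vm = 60.1 · log₁₀(0.12588) = 60.1 × (-0.9001) = -54.09 mV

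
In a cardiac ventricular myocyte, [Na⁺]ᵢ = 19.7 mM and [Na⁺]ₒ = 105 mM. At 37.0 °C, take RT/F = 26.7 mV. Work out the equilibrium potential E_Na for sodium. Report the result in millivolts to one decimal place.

E = (26.7/z) · ln([Na⁺]_out/[Na⁺]_in) with z = +1.
= (26.7/1) · ln(105/19.7) = 26.70 · ln(5.33)
= 26.70 · (1.6733) = 44.68 mV

44.7 mV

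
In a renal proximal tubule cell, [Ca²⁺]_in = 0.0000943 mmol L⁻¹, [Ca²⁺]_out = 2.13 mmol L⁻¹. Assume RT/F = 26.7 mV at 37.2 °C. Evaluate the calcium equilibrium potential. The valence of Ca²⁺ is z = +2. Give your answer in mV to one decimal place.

E = (26.7/z) · ln([Ca²⁺]_out/[Ca²⁺]_in) with z = +2.
= (26.7/2) · ln(2.13/0.0000943) = 13.35 · ln(2.259e+04)
= 13.35 · (10.0252) = 133.84 mV

133.8 mV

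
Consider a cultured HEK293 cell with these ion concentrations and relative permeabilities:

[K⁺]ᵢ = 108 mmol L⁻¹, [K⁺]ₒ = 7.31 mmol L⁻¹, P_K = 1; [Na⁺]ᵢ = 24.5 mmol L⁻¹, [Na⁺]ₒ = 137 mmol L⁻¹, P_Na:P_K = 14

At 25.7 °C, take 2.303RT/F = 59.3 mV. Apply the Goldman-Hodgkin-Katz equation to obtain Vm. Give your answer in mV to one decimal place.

37.4 mV

Vm = 59.3 · log₁₀[(Σ P·[cation]ₒ + Σ P·[anion]ᵢ) / (Σ P·[cation]ᵢ + Σ P·[anion]ₒ)]
Numerator = 1×7.31 + 14×137 = 1925
Denominator = 1×108 + 14×24.5 = 451
Vm = 59.3 · log₁₀(4.269) = 59.3 × (0.6303) = 37.38 mV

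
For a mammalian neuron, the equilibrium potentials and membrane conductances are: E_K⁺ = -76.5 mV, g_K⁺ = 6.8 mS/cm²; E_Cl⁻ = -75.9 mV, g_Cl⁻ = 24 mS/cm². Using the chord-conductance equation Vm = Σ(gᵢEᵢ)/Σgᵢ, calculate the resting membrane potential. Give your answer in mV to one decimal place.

Σ gᵢEᵢ = 6.8·(-76.5) + 24·(-75.9) = -2341.80
Σ gᵢ = 6.8 + 24 = 30.8
Vm = -2341.80 / 30.8 = -76.03 mV

-76.0 mV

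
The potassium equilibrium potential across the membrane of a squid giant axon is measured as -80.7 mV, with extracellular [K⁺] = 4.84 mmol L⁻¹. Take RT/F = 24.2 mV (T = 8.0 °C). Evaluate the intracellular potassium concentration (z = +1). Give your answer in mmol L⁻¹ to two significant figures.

Nernst: E = (24.2/1) · ln([out]/[in]), so ln([out]/[in]) = -80.7 × 1 / 24.2 = -3.3347.
[out]/[in] = e^(-3.3347) = 0.03562.
[in] = 4.84 / 0.03562 = 135.9 mmol L⁻¹.

140 mmol L⁻¹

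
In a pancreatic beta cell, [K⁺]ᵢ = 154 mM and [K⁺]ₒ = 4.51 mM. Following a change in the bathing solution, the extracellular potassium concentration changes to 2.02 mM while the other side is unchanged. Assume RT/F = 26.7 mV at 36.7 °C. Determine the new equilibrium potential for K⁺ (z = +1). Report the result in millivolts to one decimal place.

After the shift: [K⁺]_out = 2.02, [K⁺]_in = 154 mM.
E_new = (26.7/1)·ln(2.02/154) = 26.70 · (-4.3339) = -115.71 mV

-115.7 mV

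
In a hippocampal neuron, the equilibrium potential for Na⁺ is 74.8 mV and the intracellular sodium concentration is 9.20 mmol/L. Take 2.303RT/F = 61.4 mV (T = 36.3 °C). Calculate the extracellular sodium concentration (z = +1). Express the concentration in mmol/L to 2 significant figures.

Nernst: E = (61.4/1) · log₁₀([out]/[in]), so log₁₀([out]/[in]) = 74.8 × 1 / 61.4 = 1.2182.
[out]/[in] = 10^(1.2182) = 16.53.
[out] = 16.53 × 9.20 = 152.1 mmol/L.

150 mmol/L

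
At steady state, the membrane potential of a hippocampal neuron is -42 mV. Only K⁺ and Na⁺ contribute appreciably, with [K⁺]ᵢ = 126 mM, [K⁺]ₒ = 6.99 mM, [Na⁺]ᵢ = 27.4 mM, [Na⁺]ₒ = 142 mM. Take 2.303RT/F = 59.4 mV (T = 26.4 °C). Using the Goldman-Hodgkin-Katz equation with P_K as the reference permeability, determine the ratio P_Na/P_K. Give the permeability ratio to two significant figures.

Let α = P_Na/P_K. GHK: Vm = 59.4·log₁₀[(Kₒ + α·Naₒ)/(Kᵢ + α·Naᵢ)].
10^(Vm/59.4) = 10^(-42.0/59.4) = 0.1963
So 0.1963·(Kᵢ + α·Naᵢ) = Kₒ + α·Naₒ → α = (0.1963·126.0 − 6.99) / (142.0 − 0.1963·27.4)
α = (24.73 − 6.99) / (142.0 − 5.379) = 17.74/136.6 = 0.1299

0.13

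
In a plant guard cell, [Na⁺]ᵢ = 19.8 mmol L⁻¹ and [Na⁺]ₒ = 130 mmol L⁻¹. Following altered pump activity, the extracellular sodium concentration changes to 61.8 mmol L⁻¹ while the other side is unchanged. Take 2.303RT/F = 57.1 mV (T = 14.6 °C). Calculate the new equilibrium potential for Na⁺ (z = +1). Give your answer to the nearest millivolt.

28 mV

After the shift: [Na⁺]_out = 61.8, [Na⁺]_in = 19.8 mmol L⁻¹.
E_new = (57.1/1)·log₁₀(61.8/19.8) = 57.10 · (0.4943) = 28.23 mV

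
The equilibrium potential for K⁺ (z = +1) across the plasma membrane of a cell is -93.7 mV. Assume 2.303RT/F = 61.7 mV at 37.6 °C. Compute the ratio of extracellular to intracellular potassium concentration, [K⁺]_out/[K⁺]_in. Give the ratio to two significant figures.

log₁₀([out]/[in]) = E·z/(61.7) = -93.7 × 1 / 61.7 = -1.5186
[out]/[in] = 10^(-1.5186) = 0.03029

0.030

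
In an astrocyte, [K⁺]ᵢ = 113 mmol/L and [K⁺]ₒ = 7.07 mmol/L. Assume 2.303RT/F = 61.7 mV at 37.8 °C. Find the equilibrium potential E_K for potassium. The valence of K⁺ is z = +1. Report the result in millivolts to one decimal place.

-74.3 mV

E = (61.7/z) · log₁₀([K⁺]_out/[K⁺]_in) with z = +1.
= (61.7/1) · log₁₀(7.07/113) = 61.70 · log₁₀(0.06257)
= 61.70 · (-1.2037) = -74.27 mV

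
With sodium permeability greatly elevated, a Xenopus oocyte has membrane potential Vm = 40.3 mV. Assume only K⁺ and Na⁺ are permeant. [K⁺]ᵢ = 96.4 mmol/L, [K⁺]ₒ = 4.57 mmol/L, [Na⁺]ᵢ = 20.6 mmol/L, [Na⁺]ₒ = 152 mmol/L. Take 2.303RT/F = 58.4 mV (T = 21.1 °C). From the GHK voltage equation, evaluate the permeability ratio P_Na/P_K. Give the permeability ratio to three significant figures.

9.15

Let α = P_Na/P_K. GHK: Vm = 58.4·log₁₀[(Kₒ + α·Naₒ)/(Kᵢ + α·Naᵢ)].
10^(Vm/58.4) = 10^(40.3/58.4) = 4.8986
So 4.8986·(Kᵢ + α·Naᵢ) = Kₒ + α·Naₒ → α = (4.8986·96.4 − 4.57) / (152.0 − 4.8986·20.6)
α = (472.2 − 4.57) / (152.0 − 100.9) = 467.7/51.09 = 9.154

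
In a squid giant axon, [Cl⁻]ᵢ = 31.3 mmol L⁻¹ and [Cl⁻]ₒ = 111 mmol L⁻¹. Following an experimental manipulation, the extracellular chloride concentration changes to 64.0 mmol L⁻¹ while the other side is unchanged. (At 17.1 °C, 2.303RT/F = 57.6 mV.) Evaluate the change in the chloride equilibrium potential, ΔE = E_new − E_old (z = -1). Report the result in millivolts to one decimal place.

13.8 mV

E_old = (57.6/-1)·log₁₀(111/31.3) = -31.67 mV
E_new = (57.6/-1)·log₁₀(64.0/31.3) = -17.89 mV
ΔE = -17.89 − (-31.67) = 13.77 mV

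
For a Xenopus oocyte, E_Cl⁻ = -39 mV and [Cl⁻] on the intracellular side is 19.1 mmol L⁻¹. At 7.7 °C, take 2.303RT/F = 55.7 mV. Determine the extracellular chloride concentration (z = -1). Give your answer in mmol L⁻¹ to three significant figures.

95.8 mmol L⁻¹

Nernst: E = (55.7/-1) · log₁₀([out]/[in]), so log₁₀([out]/[in]) = -39.0 × -1 / 55.7 = 0.7002.
[out]/[in] = 10^(0.7002) = 5.014.
[out] = 5.014 × 19.1 = 95.77 mmol L⁻¹.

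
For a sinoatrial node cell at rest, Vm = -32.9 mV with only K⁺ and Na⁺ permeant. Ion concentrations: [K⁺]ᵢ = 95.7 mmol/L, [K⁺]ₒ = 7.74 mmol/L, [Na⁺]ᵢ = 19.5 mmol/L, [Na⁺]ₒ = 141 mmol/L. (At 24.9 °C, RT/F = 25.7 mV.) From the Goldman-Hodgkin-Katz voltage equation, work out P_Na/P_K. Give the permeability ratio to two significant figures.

0.14

Let α = P_Na/P_K. GHK: Vm = 25.7·ln[(Kₒ + α·Naₒ)/(Kᵢ + α·Naᵢ)].
e^(Vm/25.7) = e^(-32.9/25.7) = 0.27799
So 0.27799·(Kᵢ + α·Naᵢ) = Kₒ + α·Naₒ → α = (0.27799·95.7 − 7.74) / (141.0 − 0.27799·19.5)
α = (26.6 − 7.74) / (141.0 − 5.421) = 18.86/135.6 = 0.1391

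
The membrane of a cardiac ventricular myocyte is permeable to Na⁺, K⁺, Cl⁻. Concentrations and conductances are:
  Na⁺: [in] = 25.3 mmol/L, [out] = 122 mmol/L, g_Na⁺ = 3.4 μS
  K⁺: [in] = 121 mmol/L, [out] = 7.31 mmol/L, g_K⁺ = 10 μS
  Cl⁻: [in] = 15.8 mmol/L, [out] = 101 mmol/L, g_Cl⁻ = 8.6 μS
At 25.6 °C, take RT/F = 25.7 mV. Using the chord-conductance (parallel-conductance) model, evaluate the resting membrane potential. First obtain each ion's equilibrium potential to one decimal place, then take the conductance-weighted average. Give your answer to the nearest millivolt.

-45 mV

E_Na⁺ = (25.7/1)·ln(122/25.3) = 40.4 mV
E_K⁺ = (25.7/1)·ln(7.31/121) = -72.1 mV
E_Cl⁻ = (25.7/-1)·ln(101/15.8) = -47.7 mV
Vm = (Σ gᵢEᵢ)/(Σ gᵢ) = (3.4·40.4 + 10·-72.1 + 8.6·-47.7) / (3.4 + 10 + 8.6)
= -993.86 / 22 = -45.18 mV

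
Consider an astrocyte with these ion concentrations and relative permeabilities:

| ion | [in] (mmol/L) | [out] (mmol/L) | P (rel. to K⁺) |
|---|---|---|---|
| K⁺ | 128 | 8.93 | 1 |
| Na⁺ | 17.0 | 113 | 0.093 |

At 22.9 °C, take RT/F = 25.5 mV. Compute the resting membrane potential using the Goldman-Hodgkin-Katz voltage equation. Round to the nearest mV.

Vm = 25.5 · ln[(Σ P·[cation]ₒ + Σ P·[anion]ᵢ) / (Σ P·[cation]ᵢ + Σ P·[anion]ₒ)]
Numerator = 1×8.93 + 0.093×113 = 19.44
Denominator = 1×128 + 0.093×17.0 = 129.6
Vm = 25.5 · ln(0.15001) = 25.5 × (-1.8970) = -48.37 mV

-48 mV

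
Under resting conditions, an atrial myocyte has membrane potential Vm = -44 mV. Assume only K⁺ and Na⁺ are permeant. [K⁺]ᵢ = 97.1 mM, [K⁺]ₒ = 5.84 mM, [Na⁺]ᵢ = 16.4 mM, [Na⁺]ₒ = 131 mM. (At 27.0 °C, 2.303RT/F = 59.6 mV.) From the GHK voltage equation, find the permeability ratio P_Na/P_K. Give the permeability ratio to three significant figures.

Let α = P_Na/P_K. GHK: Vm = 59.6·log₁₀[(Kₒ + α·Naₒ)/(Kᵢ + α·Naᵢ)].
10^(Vm/59.6) = 10^(-44.0/59.6) = 0.1827
So 0.1827·(Kᵢ + α·Naᵢ) = Kₒ + α·Naₒ → α = (0.1827·97.1 − 5.84) / (131.0 − 0.1827·16.4)
α = (17.74 − 5.84) / (131.0 − 2.996) = 11.9/128 = 0.09297

0.0930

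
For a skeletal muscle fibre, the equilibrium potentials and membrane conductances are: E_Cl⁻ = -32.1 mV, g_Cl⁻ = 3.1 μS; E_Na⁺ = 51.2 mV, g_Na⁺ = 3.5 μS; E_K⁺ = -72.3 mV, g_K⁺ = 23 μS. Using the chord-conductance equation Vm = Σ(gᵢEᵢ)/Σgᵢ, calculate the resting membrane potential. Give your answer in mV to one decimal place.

Σ gᵢEᵢ = 3.1·(-32.1) + 3.5·(51.2) + 23·(-72.3) = -1583.21
Σ gᵢ = 3.1 + 3.5 + 23 = 29.6
Vm = -1583.21 / 29.6 = -53.49 mV

-53.5 mV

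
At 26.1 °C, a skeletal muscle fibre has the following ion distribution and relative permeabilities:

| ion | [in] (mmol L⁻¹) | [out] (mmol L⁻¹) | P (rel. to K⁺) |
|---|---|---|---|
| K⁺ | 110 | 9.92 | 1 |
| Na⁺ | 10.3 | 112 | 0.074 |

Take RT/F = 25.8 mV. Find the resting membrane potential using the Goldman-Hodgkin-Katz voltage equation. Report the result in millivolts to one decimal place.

Vm = 25.8 · ln[(Σ P·[cation]ₒ + Σ P·[anion]ᵢ) / (Σ P·[cation]ᵢ + Σ P·[anion]ₒ)]
Numerator = 1×9.92 + 0.074×112 = 18.21
Denominator = 1×110 + 0.074×10.3 = 110.8
Vm = 25.8 · ln(0.16439) = 25.8 × (-1.8055) = -46.58 mV

-46.6 mV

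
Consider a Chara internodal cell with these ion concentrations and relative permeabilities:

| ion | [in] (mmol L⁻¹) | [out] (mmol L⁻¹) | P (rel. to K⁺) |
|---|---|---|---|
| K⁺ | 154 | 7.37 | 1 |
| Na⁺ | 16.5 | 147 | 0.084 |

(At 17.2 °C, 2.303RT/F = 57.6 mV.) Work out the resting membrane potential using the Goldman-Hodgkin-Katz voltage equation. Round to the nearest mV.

Vm = 57.6 · log₁₀[(Σ P·[cation]ₒ + Σ P·[anion]ᵢ) / (Σ P·[cation]ᵢ + Σ P·[anion]ₒ)]
Numerator = 1×7.37 + 0.084×147 = 19.72
Denominator = 1×154 + 0.084×16.5 = 155.4
Vm = 57.6 · log₁₀(0.1269) = 57.6 × (-0.8965) = -51.64 mV

-52 mV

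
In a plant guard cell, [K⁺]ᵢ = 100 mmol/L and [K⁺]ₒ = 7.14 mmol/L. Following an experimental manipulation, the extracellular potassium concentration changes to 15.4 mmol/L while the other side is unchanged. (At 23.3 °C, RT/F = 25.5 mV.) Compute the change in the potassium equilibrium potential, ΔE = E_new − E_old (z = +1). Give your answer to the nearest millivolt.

20 mV

E_old = (25.5/1)·ln(7.14/100) = -67.31 mV
E_new = (25.5/1)·ln(15.4/100) = -47.71 mV
ΔE = -47.71 − (-67.31) = 19.60 mV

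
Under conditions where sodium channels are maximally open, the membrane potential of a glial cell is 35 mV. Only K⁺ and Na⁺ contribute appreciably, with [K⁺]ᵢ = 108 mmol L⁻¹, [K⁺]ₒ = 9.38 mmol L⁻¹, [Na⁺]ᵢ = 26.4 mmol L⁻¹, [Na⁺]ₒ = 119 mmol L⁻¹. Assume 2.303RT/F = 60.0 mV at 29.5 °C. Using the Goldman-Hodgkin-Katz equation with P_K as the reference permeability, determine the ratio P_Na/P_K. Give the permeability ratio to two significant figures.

Let α = P_Na/P_K. GHK: Vm = 60.0·log₁₀[(Kₒ + α·Naₒ)/(Kᵢ + α·Naᵢ)].
10^(Vm/60.0) = 10^(35.0/60.0) = 3.8312
So 3.8312·(Kᵢ + α·Naᵢ) = Kₒ + α·Naₒ → α = (3.8312·108.0 − 9.38) / (119.0 − 3.8312·26.4)
α = (413.8 − 9.38) / (119.0 − 101.1) = 404.4/17.86 = 22.65

23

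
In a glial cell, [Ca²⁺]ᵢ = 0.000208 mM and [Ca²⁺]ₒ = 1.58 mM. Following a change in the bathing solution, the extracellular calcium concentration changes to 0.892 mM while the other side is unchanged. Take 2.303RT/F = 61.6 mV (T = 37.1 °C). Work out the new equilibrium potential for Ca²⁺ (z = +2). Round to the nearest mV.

After the shift: [Ca²⁺]_out = 0.892, [Ca²⁺]_in = 0.000208 mM.
E_new = (61.6/2)·log₁₀(0.892/0.000208) = 30.80 · (3.6323) = 111.87 mV

112 mV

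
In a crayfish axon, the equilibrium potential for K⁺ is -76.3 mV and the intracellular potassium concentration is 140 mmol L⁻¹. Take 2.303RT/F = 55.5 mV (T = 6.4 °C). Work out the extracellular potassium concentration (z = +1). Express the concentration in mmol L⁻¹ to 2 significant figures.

5.9 mmol L⁻¹

Nernst: E = (55.5/1) · log₁₀([out]/[in]), so log₁₀([out]/[in]) = -76.3 × 1 / 55.5 = -1.3748.
[out]/[in] = 10^(-1.3748) = 0.04219.
[out] = 0.04219 × 140 = 5.907 mmol L⁻¹.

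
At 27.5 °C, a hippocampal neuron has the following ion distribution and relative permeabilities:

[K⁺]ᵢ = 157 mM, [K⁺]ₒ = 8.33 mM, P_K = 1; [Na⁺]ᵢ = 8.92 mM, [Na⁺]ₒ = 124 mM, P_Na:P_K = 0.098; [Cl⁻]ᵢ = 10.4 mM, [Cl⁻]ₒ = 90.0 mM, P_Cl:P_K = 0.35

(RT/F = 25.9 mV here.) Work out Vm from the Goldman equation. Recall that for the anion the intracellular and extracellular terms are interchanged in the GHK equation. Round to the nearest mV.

-53 mV

Vm = 25.9 · ln[(Σ P·[cation]ₒ + Σ P·[anion]ᵢ) / (Σ P·[cation]ᵢ + Σ P·[anion]ₒ)]
Numerator = 1×8.33 + 0.098×124 + 0.35×10.4 = 24.12
Denominator = 1×157 + 0.098×8.92 + 0.35×90.0 = 189.4
Vm = 25.9 · ln(0.12738) = 25.9 × (-2.0606) = -53.37 mV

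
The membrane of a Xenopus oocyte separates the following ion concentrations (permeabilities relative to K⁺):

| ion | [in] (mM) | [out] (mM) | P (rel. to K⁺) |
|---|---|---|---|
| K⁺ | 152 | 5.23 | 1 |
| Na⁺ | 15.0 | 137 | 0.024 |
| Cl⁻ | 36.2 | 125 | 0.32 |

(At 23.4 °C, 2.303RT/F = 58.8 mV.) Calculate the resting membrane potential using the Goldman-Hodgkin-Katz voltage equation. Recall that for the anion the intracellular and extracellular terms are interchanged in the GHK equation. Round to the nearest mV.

Vm = 58.8 · log₁₀[(Σ P·[cation]ₒ + Σ P·[anion]ᵢ) / (Σ P·[cation]ᵢ + Σ P·[anion]ₒ)]
Numerator = 1×5.23 + 0.024×137 + 0.32×36.2 = 20.1
Denominator = 1×152 + 0.024×15.0 + 0.32×125 = 192.4
Vm = 58.8 · log₁₀(0.1045) = 58.8 × (-0.9809) = -57.68 mV

-58 mV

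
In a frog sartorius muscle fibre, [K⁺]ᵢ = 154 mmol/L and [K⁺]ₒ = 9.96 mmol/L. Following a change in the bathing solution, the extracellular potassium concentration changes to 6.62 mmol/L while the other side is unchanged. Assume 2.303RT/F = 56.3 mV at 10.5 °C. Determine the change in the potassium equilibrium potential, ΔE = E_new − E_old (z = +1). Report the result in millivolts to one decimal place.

E_old = (56.3/1)·log₁₀(9.96/154) = -66.96 mV
E_new = (56.3/1)·log₁₀(6.62/154) = -76.94 mV
ΔE = -76.94 − (-66.96) = -9.99 mV

-10.0 mV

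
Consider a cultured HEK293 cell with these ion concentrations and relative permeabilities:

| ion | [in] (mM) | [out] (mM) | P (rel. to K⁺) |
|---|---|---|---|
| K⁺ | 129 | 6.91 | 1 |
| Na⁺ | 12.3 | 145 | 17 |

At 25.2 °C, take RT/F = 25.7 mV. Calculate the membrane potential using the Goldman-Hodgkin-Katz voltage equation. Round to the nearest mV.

51 mV

Vm = 25.7 · ln[(Σ P·[cation]ₒ + Σ P·[anion]ᵢ) / (Σ P·[cation]ᵢ + Σ P·[anion]ₒ)]
Numerator = 1×6.91 + 17×145 = 2472
Denominator = 1×129 + 17×12.3 = 338.1
Vm = 25.7 · ln(7.3112) = 25.7 × (1.9894) = 51.13 mV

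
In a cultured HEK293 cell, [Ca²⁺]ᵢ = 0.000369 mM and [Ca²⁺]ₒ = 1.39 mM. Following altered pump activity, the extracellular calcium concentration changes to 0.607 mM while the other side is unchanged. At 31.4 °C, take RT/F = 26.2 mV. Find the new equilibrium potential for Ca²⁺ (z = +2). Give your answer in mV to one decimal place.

97.0 mV

After the shift: [Ca²⁺]_out = 0.607, [Ca²⁺]_in = 0.000369 mM.
E_new = (26.2/2)·ln(0.607/0.000369) = 13.10 · (7.4055) = 97.01 mV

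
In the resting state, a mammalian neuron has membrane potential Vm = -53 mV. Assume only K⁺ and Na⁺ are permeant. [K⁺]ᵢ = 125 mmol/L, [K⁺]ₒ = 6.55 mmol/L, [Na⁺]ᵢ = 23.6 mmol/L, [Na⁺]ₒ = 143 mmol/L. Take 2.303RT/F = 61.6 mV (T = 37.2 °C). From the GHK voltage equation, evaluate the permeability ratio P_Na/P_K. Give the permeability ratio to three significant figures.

0.0765

Let α = P_Na/P_K. GHK: Vm = 61.6·log₁₀[(Kₒ + α·Naₒ)/(Kᵢ + α·Naᵢ)].
10^(Vm/61.6) = 10^(-53.0/61.6) = 0.13791
So 0.13791·(Kᵢ + α·Naᵢ) = Kₒ + α·Naₒ → α = (0.13791·125.0 − 6.55) / (143.0 − 0.13791·23.6)
α = (17.24 − 6.55) / (143.0 − 3.255) = 10.69/139.7 = 0.07649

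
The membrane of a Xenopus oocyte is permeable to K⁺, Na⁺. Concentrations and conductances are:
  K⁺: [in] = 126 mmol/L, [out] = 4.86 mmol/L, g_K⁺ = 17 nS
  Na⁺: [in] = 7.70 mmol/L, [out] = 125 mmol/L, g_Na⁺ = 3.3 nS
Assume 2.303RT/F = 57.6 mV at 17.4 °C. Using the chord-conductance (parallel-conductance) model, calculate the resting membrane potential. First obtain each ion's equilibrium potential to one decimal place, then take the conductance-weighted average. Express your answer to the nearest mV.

-57 mV

E_K⁺ = (57.6/1)·log₁₀(4.86/126) = -81.4 mV
E_Na⁺ = (57.6/1)·log₁₀(125/7.70) = 69.7 mV
Vm = (Σ gᵢEᵢ)/(Σ gᵢ) = (17·-81.4 + 3.3·69.7) / (17 + 3.3)
= -1153.79 / 20.3 = -56.84 mV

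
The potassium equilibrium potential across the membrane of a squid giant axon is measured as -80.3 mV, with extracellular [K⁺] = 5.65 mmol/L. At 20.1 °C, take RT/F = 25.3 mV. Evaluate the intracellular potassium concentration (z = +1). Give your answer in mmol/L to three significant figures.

135 mmol/L

Nernst: E = (25.3/1) · ln([out]/[in]), so ln([out]/[in]) = -80.3 × 1 / 25.3 = -3.1739.
[out]/[in] = e^(-3.1739) = 0.04184.
[in] = 5.65 / 0.04184 = 135 mmol/L.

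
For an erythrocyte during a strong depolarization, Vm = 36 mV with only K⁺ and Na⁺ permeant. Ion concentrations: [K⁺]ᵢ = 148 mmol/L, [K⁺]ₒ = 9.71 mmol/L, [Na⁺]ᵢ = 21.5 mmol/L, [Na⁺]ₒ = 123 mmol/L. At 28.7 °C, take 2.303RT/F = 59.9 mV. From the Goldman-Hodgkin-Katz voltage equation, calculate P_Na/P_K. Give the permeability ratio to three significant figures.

15.6

Let α = P_Na/P_K. GHK: Vm = 59.9·log₁₀[(Kₒ + α·Naₒ)/(Kᵢ + α·Naᵢ)].
10^(Vm/59.9) = 10^(36.0/59.9) = 3.9903
So 3.9903·(Kᵢ + α·Naᵢ) = Kₒ + α·Naₒ → α = (3.9903·148.0 − 9.71) / (123.0 − 3.9903·21.5)
α = (590.6 − 9.71) / (123.0 − 85.79) = 580.8/37.21 = 15.61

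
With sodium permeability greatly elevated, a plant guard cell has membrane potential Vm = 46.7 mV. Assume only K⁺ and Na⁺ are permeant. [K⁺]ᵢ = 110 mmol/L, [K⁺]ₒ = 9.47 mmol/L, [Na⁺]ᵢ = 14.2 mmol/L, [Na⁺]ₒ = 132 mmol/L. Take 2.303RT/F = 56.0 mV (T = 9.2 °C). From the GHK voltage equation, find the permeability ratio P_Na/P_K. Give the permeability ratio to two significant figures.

Let α = P_Na/P_K. GHK: Vm = 56.0·log₁₀[(Kₒ + α·Naₒ)/(Kᵢ + α·Naᵢ)].
10^(Vm/56.0) = 10^(46.7/56.0) = 6.8223
So 6.8223·(Kᵢ + α·Naᵢ) = Kₒ + α·Naₒ → α = (6.8223·110.0 − 9.47) / (132.0 − 6.8223·14.2)
α = (750.4 − 9.47) / (132.0 − 96.88) = 741/35.12 = 21.1

21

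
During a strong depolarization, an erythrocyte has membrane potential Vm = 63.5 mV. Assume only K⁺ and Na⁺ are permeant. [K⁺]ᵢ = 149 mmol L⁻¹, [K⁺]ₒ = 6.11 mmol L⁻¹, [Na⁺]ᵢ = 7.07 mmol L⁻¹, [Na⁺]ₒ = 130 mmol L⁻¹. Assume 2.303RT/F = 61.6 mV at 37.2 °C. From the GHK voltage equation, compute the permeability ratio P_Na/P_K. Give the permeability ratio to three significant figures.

Let α = P_Na/P_K. GHK: Vm = 61.6·log₁₀[(Kₒ + α·Naₒ)/(Kᵢ + α·Naᵢ)].
10^(Vm/61.6) = 10^(63.5/61.6) = 10.736
So 10.736·(Kᵢ + α·Naᵢ) = Kₒ + α·Naₒ → α = (10.736·149.0 − 6.11) / (130.0 − 10.736·7.07)
α = (1600 − 6.11) / (130.0 − 75.9) = 1594/54.1 = 29.46

29.5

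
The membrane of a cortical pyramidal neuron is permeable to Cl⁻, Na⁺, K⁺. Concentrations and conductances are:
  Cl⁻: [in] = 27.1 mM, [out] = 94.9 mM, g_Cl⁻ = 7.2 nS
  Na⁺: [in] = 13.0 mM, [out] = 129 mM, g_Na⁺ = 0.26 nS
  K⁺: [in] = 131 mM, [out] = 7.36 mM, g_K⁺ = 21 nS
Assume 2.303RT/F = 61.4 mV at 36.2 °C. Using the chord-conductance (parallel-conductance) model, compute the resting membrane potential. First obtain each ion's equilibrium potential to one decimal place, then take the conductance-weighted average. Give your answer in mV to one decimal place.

-64.6 mV

E_Cl⁻ = (61.4/-1)·log₁₀(94.9/27.1) = -33.4 mV
E_Na⁺ = (61.4/1)·log₁₀(129/13.0) = 61.2 mV
E_K⁺ = (61.4/1)·log₁₀(7.36/131) = -76.8 mV
Vm = (Σ gᵢEᵢ)/(Σ gᵢ) = (7.2·-33.4 + 0.26·61.2 + 21·-76.8) / (7.2 + 0.26 + 21)
= -1837.37 / 28.46 = -64.56 mV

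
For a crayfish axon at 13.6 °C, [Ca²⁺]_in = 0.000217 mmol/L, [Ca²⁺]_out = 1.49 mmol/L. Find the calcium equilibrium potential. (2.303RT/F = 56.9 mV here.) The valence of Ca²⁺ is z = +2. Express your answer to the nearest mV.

109 mV

E = (56.9/z) · log₁₀([Ca²⁺]_out/[Ca²⁺]_in) with z = +2.
= (56.9/2) · log₁₀(1.49/0.000217) = 28.45 · log₁₀(6866)
= 28.45 · (3.8367) = 109.15 mV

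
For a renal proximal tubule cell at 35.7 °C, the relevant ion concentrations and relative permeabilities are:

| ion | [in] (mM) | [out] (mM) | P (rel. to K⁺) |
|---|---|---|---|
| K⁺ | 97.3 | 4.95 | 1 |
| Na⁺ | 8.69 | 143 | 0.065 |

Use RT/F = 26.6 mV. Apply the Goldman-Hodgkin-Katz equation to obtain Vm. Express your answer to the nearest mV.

Vm = 26.6 · ln[(Σ P·[cation]ₒ + Σ P·[anion]ᵢ) / (Σ P·[cation]ᵢ + Σ P·[anion]ₒ)]
Numerator = 1×4.95 + 0.065×143 = 14.25
Denominator = 1×97.3 + 0.065×8.69 = 97.86
Vm = 26.6 · ln(0.14556) = 26.6 × (-1.9272) = -51.26 mV

-51 mV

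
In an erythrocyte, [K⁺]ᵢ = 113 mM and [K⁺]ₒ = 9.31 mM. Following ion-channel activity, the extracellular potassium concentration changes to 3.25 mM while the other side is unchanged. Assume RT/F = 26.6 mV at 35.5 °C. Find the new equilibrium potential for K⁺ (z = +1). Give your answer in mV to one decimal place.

After the shift: [K⁺]_out = 3.25, [K⁺]_in = 113 mM.
E_new = (26.6/1)·ln(3.25/113) = 26.60 · (-3.5487) = -94.40 mV

-94.4 mV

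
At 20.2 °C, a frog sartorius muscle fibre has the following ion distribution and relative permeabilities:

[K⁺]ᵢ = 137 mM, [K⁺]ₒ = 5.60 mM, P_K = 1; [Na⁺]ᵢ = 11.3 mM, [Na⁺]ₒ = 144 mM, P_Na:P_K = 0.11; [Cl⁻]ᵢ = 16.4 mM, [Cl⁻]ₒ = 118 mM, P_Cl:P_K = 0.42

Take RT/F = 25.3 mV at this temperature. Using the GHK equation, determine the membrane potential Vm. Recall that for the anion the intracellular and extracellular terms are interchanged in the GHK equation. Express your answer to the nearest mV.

-48 mV

Vm = 25.3 · ln[(Σ P·[cation]ₒ + Σ P·[anion]ᵢ) / (Σ P·[cation]ᵢ + Σ P·[anion]ₒ)]
Numerator = 1×5.60 + 0.11×144 + 0.42×16.4 = 28.33
Denominator = 1×137 + 0.11×11.3 + 0.42×118 = 187.8
Vm = 25.3 · ln(0.15084) = 25.3 × (-1.8915) = -47.86 mV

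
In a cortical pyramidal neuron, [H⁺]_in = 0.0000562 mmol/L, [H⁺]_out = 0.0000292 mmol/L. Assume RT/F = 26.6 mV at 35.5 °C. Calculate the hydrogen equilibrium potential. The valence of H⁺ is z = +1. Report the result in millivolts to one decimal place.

E = (26.6/z) · ln([H⁺]_out/[H⁺]_in) with z = +1.
= (26.6/1) · ln(0.0000292/0.0000562) = 26.60 · ln(0.5196)
= 26.60 · (-0.6547) = -17.42 mV

-17.4 mV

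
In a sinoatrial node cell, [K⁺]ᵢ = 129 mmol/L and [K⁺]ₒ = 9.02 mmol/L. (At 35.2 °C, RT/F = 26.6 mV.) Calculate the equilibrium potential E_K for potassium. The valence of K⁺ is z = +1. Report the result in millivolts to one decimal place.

-70.8 mV

E = (26.6/z) · ln([K⁺]_out/[K⁺]_in) with z = +1.
= (26.6/1) · ln(9.02/129) = 26.60 · ln(0.06992)
= 26.60 · (-2.6604) = -70.77 mV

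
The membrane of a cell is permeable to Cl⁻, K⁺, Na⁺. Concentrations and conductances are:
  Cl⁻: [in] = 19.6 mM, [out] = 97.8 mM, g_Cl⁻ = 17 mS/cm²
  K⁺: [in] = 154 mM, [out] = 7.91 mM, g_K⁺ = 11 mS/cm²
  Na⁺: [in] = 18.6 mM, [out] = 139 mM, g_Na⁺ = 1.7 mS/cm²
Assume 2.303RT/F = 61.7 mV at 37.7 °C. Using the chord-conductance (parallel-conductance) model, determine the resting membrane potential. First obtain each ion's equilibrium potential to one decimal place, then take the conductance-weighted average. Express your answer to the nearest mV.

-51 mV

E_Cl⁻ = (61.7/-1)·log₁₀(97.8/19.6) = -43.1 mV
E_K⁺ = (61.7/1)·log₁₀(7.91/154) = -79.6 mV
E_Na⁺ = (61.7/1)·log₁₀(139/18.6) = 53.9 mV
Vm = (Σ gᵢEᵢ)/(Σ gᵢ) = (17·-43.1 + 11·-79.6 + 1.7·53.9) / (17 + 11 + 1.7)
= -1516.67 / 29.7 = -51.07 mV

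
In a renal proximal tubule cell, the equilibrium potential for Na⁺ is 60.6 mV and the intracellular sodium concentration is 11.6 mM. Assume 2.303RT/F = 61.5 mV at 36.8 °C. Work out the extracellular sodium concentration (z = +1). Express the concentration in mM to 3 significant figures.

112 mM

Nernst: E = (61.5/1) · log₁₀([out]/[in]), so log₁₀([out]/[in]) = 60.6 × 1 / 61.5 = 0.9854.
[out]/[in] = 10^(0.9854) = 9.669.
[out] = 9.669 × 11.6 = 112.2 mM.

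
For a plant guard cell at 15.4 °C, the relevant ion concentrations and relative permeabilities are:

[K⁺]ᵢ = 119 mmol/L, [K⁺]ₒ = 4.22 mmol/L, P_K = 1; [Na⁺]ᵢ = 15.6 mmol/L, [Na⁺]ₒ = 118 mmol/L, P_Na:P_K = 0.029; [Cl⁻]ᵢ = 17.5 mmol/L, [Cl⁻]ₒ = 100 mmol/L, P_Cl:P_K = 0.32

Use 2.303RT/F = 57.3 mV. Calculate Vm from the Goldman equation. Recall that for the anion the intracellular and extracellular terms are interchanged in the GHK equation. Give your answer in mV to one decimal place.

Vm = 57.3 · log₁₀[(Σ P·[cation]ₒ + Σ P·[anion]ᵢ) / (Σ P·[cation]ᵢ + Σ P·[anion]ₒ)]
Numerator = 1×4.22 + 0.029×118 + 0.32×17.5 = 13.24
Denominator = 1×119 + 0.029×15.6 + 0.32×100 = 151.5
Vm = 57.3 · log₁₀(0.087433) = 57.3 × (-1.0583) = -60.64 mV

-60.6 mV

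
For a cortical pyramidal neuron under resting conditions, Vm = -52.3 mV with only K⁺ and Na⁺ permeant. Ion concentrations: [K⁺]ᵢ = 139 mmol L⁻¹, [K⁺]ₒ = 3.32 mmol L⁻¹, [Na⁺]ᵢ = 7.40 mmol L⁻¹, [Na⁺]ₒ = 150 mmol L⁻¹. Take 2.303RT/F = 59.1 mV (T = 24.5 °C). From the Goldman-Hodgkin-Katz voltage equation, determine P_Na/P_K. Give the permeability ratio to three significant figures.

0.0993

Let α = P_Na/P_K. GHK: Vm = 59.1·log₁₀[(Kₒ + α·Naₒ)/(Kᵢ + α·Naᵢ)].
10^(Vm/59.1) = 10^(-52.3/59.1) = 0.13033
So 0.13033·(Kᵢ + α·Naᵢ) = Kₒ + α·Naₒ → α = (0.13033·139.0 − 3.32) / (150.0 − 0.13033·7.4)
α = (18.12 − 3.32) / (150.0 − 0.9645) = 14.8/149 = 0.09928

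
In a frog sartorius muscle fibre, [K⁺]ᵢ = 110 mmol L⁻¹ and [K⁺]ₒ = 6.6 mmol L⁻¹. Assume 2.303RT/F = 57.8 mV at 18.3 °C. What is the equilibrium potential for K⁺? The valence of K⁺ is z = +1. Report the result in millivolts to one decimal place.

-70.6 mV

E = (57.8/z) · log₁₀([K⁺]_out/[K⁺]_in) with z = +1.
= (57.8/1) · log₁₀(6.6/110) = 57.80 · log₁₀(0.06)
= 57.80 · (-1.2218) = -70.62 mV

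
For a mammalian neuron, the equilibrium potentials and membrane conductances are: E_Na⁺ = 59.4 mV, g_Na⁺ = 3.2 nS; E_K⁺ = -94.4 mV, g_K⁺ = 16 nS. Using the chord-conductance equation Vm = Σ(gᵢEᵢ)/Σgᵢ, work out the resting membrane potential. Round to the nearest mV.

Σ gᵢEᵢ = 3.2·(59.4) + 16·(-94.4) = -1320.32
Σ gᵢ = 3.2 + 16 = 19.2
Vm = -1320.32 / 19.2 = -68.77 mV

-69 mV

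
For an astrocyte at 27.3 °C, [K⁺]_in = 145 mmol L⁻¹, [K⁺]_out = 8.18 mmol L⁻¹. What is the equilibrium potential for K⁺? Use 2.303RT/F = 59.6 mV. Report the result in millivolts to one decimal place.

E = (59.6/z) · log₁₀([K⁺]_out/[K⁺]_in) with z = +1.
= (59.6/1) · log₁₀(8.18/145) = 59.60 · log₁₀(0.05641)
= 59.60 · (-1.2486) = -74.42 mV

-74.4 mV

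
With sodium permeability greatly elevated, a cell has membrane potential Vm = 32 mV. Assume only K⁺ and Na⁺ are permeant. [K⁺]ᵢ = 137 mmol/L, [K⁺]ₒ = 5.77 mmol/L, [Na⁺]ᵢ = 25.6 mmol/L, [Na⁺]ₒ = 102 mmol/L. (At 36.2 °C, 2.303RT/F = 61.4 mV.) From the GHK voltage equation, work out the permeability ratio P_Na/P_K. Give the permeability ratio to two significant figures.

Let α = P_Na/P_K. GHK: Vm = 61.4·log₁₀[(Kₒ + α·Naₒ)/(Kᵢ + α·Naᵢ)].
10^(Vm/61.4) = 10^(32.0/61.4) = 3.3203
So 3.3203·(Kᵢ + α·Naᵢ) = Kₒ + α·Naₒ → α = (3.3203·137.0 − 5.77) / (102.0 − 3.3203·25.6)
α = (454.9 − 5.77) / (102.0 − 85) = 449.1/17 = 26.42

26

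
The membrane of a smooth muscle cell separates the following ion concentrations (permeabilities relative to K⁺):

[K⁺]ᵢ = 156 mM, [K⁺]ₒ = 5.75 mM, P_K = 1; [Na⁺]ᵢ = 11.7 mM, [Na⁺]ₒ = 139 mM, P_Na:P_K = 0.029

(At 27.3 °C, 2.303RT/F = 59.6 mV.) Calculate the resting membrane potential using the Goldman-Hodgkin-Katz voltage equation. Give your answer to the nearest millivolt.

Vm = 59.6 · log₁₀[(Σ P·[cation]ₒ + Σ P·[anion]ᵢ) / (Σ P·[cation]ᵢ + Σ P·[anion]ₒ)]
Numerator = 1×5.75 + 0.029×139 = 9.781
Denominator = 1×156 + 0.029×11.7 = 156.3
Vm = 59.6 · log₁₀(0.062563) = 59.6 × (-1.2037) = -71.74 mV

-72 mV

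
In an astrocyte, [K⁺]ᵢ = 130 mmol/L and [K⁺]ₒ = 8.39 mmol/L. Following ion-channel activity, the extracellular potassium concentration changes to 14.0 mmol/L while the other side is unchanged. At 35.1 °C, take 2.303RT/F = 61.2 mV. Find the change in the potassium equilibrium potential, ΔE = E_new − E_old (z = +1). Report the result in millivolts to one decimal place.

13.6 mV

E_old = (61.2/1)·log₁₀(8.39/130) = -72.84 mV
E_new = (61.2/1)·log₁₀(14.0/130) = -59.23 mV
ΔE = -59.23 − (-72.84) = 13.61 mV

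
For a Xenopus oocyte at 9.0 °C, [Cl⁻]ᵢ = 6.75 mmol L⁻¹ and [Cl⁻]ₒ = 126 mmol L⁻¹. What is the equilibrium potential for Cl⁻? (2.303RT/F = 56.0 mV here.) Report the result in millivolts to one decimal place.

E = (56.0/z) · log₁₀([Cl⁻]_out/[Cl⁻]_in) with z = -1.
For an anion, dividing by z = -1 reverses the sign.
= (56.0/-1) · log₁₀(126/6.75) = -56.00 · log₁₀(18.67)
= -56.00 · (1.2711) = -71.18 mV

-71.2 mV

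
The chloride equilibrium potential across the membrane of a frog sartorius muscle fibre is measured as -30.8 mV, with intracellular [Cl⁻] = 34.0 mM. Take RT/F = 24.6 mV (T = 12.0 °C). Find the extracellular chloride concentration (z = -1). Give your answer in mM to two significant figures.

120 mM

Nernst: E = (24.6/-1) · ln([out]/[in]), so ln([out]/[in]) = -30.8 × -1 / 24.6 = 1.2520.
[out]/[in] = e^(1.2520) = 3.497.
[out] = 3.497 × 34.0 = 118.9 mM.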